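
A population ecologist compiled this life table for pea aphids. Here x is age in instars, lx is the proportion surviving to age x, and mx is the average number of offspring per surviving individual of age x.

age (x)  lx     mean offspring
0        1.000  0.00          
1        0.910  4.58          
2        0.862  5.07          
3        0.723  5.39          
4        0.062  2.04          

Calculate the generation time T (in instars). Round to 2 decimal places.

lx·mx: 0, 4.1678, 4.37034, 3.89697, 0.12648 → R0 = 12.56159
x·lx·mx: 0, 4.1678, 8.74068, 11.69091, 0.50592 → Σ = 25.10531
T = 25.10531 / 12.56159 = 1.998577… → 2.00

2.00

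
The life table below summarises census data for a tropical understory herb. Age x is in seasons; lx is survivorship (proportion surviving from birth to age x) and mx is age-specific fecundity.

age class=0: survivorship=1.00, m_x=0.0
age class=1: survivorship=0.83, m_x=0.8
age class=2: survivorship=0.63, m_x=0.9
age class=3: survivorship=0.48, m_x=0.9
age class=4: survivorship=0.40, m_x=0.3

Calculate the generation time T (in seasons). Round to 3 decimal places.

2.004

lx·mx: 0, 0.664, 0.567, 0.432, 0.12 → R0 = 1.783
x·lx·mx: 0, 0.664, 1.134, 1.296, 0.48 → Σ = 3.574
T = 3.574 / 1.783 = 2.004487… → 2.004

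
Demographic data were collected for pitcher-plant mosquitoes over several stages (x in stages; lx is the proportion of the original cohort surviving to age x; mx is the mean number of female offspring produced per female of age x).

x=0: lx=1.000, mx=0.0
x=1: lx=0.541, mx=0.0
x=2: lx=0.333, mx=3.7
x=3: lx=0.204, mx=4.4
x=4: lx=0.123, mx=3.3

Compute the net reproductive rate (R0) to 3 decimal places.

lx·mx by age: 0, 0, 1.2321, 0.8976, 0.4059
R0 = Σ lx·mx = 2.5356 → 2.536

2.536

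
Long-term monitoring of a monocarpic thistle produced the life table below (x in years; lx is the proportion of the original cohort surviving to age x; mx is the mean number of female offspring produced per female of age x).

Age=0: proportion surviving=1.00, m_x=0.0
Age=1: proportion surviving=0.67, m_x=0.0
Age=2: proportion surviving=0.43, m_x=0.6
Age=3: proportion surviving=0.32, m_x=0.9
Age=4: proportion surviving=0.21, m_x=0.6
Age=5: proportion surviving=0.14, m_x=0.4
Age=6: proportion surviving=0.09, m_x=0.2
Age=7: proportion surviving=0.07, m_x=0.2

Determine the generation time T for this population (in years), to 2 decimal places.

3.12

lx·mx: 0, 0, 0.258, 0.288, 0.126, 0.056, 0.018, 0.014 → R0 = 0.76
x·lx·mx: 0, 0, 0.516, 0.864, 0.504, 0.28, 0.108, 0.098 → Σ = 2.37
T = 2.37 / 0.76 = 3.118421… → 3.12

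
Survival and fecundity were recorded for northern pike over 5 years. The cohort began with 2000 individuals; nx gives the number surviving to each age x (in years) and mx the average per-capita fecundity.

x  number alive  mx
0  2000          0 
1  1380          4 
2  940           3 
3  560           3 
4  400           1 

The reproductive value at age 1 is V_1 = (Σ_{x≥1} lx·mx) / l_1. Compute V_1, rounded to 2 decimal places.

lx = nx/n0 = nx/2000: 1, 0.69, 0.47, 0.28, 0.2
lx·mx for x ≥ 1: 2.76, 1.41, 0.84, 0.2 → sum = 5.21
V_1 = 5.21 / l_1 = 5.21 / 0.69 = 7.550725… → 7.55

7.55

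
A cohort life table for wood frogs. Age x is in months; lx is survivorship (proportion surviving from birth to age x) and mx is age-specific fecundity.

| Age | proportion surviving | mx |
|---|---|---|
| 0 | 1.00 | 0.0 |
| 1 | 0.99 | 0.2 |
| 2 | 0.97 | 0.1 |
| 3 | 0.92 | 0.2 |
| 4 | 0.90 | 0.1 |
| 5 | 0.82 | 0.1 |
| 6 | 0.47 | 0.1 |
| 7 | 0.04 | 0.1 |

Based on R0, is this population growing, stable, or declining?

declining

R0 = Σ lx·mx = 0 + 0.198 + 0.097 + 0.184 + 0.09 + 0.082 + 0.047 + 0.004 = 0.702
R0 < 1, so the population is declining.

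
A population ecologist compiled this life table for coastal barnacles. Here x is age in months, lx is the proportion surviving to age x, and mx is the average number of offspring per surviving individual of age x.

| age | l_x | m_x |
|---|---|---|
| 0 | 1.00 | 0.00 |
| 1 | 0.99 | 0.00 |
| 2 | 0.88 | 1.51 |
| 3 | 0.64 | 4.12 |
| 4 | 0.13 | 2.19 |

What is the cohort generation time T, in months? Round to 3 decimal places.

lx·mx: 0, 0, 1.3288, 2.6368, 0.2847 → R0 = 4.2503
x·lx·mx: 0, 0, 2.6576, 7.9104, 1.1388 → Σ = 11.7068
T = 11.7068 / 4.2503 = 2.754347… → 2.754

2.754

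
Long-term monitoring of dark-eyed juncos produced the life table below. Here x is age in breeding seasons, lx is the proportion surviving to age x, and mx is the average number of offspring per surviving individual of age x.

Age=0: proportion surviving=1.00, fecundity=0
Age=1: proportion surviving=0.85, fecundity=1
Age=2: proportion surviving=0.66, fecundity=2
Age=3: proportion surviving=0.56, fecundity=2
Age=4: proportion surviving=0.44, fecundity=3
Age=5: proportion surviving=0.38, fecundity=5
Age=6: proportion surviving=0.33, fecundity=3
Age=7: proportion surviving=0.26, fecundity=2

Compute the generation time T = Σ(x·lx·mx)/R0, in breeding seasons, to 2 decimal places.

3.89

lx·mx: 0, 0.85, 1.32, 1.12, 1.32, 1.9, 0.99, 0.52 → R0 = 8.02
x·lx·mx: 0, 0.85, 2.64, 3.36, 5.28, 9.5, 5.94, 3.64 → Σ = 31.21
T = 31.21 / 8.02 = 3.891521… → 3.89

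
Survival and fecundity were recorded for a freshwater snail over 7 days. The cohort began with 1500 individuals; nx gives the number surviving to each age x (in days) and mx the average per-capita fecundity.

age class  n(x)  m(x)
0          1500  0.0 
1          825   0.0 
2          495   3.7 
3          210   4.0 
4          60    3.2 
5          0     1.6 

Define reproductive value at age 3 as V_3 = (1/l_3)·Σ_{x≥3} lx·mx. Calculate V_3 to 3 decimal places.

lx = nx/n0 = nx/1500: 1, 0.55, 0.33, 0.14, 0.04, 0
lx·mx for x ≥ 3: 0.56, 0.128, 0 → sum = 0.688
V_3 = 0.688 / l_3 = 0.688 / 0.14 = 4.914286… → 4.914

4.914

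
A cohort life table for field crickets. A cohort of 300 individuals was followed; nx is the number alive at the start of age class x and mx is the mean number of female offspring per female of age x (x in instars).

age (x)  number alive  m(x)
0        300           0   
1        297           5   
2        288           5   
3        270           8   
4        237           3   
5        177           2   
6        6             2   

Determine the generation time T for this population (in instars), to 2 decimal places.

lx = nx/n0 = nx/300: 1, 0.99, 0.96, 0.9, 0.79, 0.59, 0.02
lx·mx: 0, 4.95, 4.8, 7.2, 2.37, 1.18, 0.04 → R0 = 20.54
x·lx·mx: 0, 4.95, 9.6, 21.6, 9.48, 5.9, 0.24 → Σ = 51.77
T = 51.77 / 20.54 = 2.520448… → 2.52

2.52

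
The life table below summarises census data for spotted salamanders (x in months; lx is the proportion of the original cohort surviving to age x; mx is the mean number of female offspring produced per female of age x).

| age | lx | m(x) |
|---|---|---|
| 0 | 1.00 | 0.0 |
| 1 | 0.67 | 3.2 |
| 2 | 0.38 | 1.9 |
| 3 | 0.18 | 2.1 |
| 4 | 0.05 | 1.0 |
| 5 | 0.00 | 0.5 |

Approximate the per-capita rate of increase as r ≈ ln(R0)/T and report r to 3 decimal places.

R0 = Σ lx·mx = 0 + 2.144 + 0.722 + 0.378 + 0.05 + 0 = 3.294
Σ x·lx·mx = 4.922; T = 4.922/3.294 = 1.49423…
r ≈ ln(R0)/T = ln(3.294)/1.49423… = 0.7978… → 0.798

0.798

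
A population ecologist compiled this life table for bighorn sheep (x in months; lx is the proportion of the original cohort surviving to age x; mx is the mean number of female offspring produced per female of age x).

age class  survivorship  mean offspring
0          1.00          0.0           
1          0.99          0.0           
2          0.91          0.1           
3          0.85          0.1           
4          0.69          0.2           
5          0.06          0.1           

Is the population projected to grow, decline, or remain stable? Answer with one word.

declining

R0 = Σ lx·mx = 0 + 0 + 0.091 + 0.085 + 0.138 + 0.006 = 0.32
R0 < 1, so the population is declining.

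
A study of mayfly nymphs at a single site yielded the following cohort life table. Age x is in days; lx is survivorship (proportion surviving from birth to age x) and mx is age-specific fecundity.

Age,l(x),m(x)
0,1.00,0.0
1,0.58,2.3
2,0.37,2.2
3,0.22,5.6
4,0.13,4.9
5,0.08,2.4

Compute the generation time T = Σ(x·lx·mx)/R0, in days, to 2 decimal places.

2.42

lx·mx: 0, 1.334, 0.814, 1.232, 0.637, 0.192 → R0 = 4.209
x·lx·mx: 0, 1.334, 1.628, 3.696, 2.548, 0.96 → Σ = 10.166
T = 10.166 / 4.209 = 2.415301… → 2.42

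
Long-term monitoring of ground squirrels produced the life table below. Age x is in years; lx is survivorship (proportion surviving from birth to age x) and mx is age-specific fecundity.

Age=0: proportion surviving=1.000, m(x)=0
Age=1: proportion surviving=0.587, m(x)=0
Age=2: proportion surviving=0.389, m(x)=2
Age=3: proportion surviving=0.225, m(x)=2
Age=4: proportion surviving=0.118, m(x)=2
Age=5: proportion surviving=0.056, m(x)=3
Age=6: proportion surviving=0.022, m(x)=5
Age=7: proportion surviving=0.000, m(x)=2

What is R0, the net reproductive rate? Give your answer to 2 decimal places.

lx·mx by age: 0, 0, 0.778, 0.45, 0.236, 0.168, 0.11, 0
R0 = Σ lx·mx = 1.742 → 1.74

1.74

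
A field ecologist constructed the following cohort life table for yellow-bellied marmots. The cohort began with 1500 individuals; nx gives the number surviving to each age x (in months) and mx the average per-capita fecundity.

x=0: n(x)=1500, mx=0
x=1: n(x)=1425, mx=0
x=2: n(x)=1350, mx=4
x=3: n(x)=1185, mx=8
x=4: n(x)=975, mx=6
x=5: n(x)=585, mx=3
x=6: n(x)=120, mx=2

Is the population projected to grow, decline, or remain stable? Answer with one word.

growing

lx = nx/n0 = nx/1500: 1, 0.95, 0.9, 0.79, 0.65, 0.39, 0.08
R0 = Σ lx·mx = 0 + 0 + 3.6 + 6.32 + 3.9 + 1.17 + 0.16 = 15.15
R0 > 1, so the population is growing.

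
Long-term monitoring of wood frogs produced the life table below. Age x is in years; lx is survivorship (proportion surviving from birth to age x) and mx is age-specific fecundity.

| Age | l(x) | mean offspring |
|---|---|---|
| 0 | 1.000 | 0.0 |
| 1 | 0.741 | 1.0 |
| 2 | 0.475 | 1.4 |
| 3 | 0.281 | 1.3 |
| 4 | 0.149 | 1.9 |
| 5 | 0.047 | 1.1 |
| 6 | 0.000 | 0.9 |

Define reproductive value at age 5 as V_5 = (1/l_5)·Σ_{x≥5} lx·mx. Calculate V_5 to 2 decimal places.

lx·mx for x ≥ 5: 0.0517, 0 → sum = 0.0517
V_5 = 0.0517 / l_5 = 0.0517 / 0.047 = 1.1 → 1.10

1.10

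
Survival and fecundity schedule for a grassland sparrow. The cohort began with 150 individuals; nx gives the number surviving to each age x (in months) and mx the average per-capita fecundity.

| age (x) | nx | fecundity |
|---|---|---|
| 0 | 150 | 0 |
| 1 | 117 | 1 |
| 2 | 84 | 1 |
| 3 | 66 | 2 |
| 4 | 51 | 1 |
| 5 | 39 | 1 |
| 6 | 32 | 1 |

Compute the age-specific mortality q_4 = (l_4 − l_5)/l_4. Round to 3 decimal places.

0.235

lx = nx/n0 = nx/150: 1, 0.78, 0.56, 0.44, 0.34, 0.26, 0.21333…
q_4 = (l_4 − l_5) / l_4 = (0.34 − 0.26) / 0.34
     = 0.08 / 0.34 = 0.235294… → 0.235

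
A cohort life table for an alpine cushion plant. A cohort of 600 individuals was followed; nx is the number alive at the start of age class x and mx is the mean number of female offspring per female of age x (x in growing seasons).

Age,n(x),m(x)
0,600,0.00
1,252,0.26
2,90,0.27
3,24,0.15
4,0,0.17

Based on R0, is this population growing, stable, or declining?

declining

lx = nx/n0 = nx/600: 1, 0.42, 0.15, 0.04, 0
R0 = Σ lx·mx = 0 + 0.1092 + 0.0405 + 0.006 + 0 = 0.1557
R0 < 1, so the population is declining.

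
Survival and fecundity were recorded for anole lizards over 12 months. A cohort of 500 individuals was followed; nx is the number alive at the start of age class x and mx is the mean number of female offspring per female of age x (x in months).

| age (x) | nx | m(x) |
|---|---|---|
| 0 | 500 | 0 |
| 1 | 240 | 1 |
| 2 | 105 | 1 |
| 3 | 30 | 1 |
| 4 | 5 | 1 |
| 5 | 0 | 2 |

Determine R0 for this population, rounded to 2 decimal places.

lx = nx/n0 = nx/500: 1, 0.48, 0.21, 0.06, 0.01, 0
lx·mx by age: 0, 0.48, 0.21, 0.06, 0.01, 0
R0 = Σ lx·mx = 0.76 → 0.76

0.76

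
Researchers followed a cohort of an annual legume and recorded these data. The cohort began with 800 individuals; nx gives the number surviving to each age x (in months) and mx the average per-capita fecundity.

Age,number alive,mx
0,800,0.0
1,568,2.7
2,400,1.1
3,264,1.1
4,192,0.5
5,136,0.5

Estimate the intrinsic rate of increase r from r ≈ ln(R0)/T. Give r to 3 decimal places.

lx = nx/n0 = nx/800: 1, 0.71, 0.5, 0.33, 0.24, 0.17
R0 = Σ lx·mx = 0 + 1.917 + 0.55 + 0.363 + 0.12 + 0.085 = 3.035
Σ x·lx·mx = 5.011; T = 5.011/3.035 = 1.65107…
r ≈ ln(R0)/T = ln(3.035)/1.65107… = 0.67242… → 0.672

0.672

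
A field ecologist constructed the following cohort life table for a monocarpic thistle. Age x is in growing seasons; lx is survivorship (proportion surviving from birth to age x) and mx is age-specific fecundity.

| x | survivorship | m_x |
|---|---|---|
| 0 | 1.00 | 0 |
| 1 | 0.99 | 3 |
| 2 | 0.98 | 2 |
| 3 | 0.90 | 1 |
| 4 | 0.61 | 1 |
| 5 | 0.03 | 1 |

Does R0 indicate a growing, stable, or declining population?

growing

R0 = Σ lx·mx = 0 + 2.97 + 1.96 + 0.9 + 0.61 + 0.03 = 6.47
R0 > 1, so the population is growing.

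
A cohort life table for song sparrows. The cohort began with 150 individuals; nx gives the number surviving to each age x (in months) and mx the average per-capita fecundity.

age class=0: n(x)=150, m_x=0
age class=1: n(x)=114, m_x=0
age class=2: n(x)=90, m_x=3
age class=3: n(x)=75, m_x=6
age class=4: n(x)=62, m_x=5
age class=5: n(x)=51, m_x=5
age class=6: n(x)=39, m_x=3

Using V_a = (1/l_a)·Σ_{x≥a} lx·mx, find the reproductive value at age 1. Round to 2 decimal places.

12.30

lx = nx/n0 = nx/150: 1, 0.76, 0.6, 0.5, 0.41333…, 0.34, 0.26
lx·mx for x ≥ 1: 0, 1.8, 3, 2.066667…, 1.7, 0.78 → sum = 9.346667…
V_1 = 9.346667… / l_1 = 9.346667… / 0.76 = 12.298246… → 12.30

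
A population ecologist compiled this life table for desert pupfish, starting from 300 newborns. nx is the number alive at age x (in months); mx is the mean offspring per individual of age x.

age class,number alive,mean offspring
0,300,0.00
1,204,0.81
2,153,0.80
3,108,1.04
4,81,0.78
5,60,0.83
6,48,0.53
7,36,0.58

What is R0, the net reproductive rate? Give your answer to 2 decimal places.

lx = nx/n0 = nx/300: 1, 0.68, 0.51, 0.36, 0.27, 0.2, 0.16, 0.12
lx·mx by age: 0, 0.5508, 0.408, 0.3744, 0.2106, 0.166, 0.0848, 0.0696
R0 = Σ lx·mx = 1.8642 → 1.86

1.86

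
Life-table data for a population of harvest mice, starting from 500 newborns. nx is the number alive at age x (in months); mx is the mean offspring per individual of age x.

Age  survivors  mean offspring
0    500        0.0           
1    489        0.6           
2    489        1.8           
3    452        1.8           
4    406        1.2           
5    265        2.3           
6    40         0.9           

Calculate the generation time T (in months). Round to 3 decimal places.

lx = nx/n0 = nx/500: 1, 0.978, 0.978, 0.904, 0.812, 0.53, 0.08
lx·mx: 0, 0.5868, 1.7604, 1.6272, 0.9744, 1.219, 0.072 → R0 = 6.2398
x·lx·mx: 0, 0.5868, 3.5208, 4.8816, 3.8976, 6.095, 0.432 → Σ = 19.4138
T = 19.4138 / 6.2398 = 3.111286… → 3.111

3.111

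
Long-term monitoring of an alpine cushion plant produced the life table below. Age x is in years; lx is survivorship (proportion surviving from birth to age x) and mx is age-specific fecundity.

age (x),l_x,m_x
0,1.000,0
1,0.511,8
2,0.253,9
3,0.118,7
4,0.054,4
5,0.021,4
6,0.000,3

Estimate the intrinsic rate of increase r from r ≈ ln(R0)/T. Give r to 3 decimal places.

1.216

R0 = Σ lx·mx = 0 + 4.088 + 2.277 + 0.826 + 0.216 + 0.084 + 0 = 7.491
Σ x·lx·mx = 12.404; T = 12.404/7.491 = 1.65585…
r ≈ ln(R0)/T = ln(7.491)/1.65585… = 1.21611… → 1.216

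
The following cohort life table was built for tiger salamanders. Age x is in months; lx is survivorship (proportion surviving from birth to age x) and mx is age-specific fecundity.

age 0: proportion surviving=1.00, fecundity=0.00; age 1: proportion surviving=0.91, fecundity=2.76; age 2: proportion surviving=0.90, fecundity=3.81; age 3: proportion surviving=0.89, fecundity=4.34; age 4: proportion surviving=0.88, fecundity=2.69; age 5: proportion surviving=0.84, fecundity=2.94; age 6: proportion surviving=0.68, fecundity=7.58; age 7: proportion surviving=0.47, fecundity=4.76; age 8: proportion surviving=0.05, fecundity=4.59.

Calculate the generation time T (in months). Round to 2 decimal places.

lx·mx: 0, 2.5116, 3.429, 3.8626, 2.3672, 2.4696, 5.1544, 2.2372, 0.2295 → R0 = 22.2611
x·lx·mx: 0, 2.5116, 6.858, 11.5878, 9.4688, 12.348, 30.9264, 15.6604, 1.836 → Σ = 91.197
T = 91.197 / 22.2611 = 4.096698… → 4.10

4.10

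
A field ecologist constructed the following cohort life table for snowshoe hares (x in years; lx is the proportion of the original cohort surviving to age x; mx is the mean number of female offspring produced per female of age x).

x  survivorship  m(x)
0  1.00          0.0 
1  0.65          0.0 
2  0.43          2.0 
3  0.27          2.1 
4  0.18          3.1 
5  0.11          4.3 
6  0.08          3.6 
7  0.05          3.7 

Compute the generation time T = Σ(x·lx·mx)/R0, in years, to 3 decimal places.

lx·mx: 0, 0, 0.86, 0.567, 0.558, 0.473, 0.288, 0.185 → R0 = 2.931
x·lx·mx: 0, 0, 1.72, 1.701, 2.232, 2.365, 1.728, 1.295 → Σ = 11.041
T = 11.041 / 2.931 = 3.766974… → 3.767

3.767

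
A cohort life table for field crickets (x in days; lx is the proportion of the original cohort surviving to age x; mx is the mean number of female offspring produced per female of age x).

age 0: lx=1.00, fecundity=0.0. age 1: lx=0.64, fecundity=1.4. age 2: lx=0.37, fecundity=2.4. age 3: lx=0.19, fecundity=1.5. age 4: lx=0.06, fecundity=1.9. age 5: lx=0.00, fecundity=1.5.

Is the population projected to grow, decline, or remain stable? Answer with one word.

R0 = Σ lx·mx = 0 + 0.896 + 0.888 + 0.285 + 0.114 + 0 = 2.183
R0 > 1, so the population is growing.

growing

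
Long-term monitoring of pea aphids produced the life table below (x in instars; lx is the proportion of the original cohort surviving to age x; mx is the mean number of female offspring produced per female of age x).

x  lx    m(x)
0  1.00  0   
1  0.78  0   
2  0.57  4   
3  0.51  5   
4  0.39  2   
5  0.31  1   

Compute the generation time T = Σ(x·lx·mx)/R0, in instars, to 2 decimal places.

2.85

lx·mx: 0, 0, 2.28, 2.55, 0.78, 0.31 → R0 = 5.92
x·lx·mx: 0, 0, 4.56, 7.65, 3.12, 1.55 → Σ = 16.88
T = 16.88 / 5.92 = 2.851351… → 2.85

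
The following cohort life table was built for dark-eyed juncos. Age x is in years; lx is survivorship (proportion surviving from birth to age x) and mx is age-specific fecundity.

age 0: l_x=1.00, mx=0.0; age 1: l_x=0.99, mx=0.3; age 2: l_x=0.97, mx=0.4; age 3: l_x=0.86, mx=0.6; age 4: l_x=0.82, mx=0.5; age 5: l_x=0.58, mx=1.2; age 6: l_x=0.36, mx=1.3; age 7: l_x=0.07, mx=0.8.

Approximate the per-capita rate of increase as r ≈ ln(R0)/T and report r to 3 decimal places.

R0 = Σ lx·mx = 0 + 0.297 + 0.388 + 0.516 + 0.41 + 0.696 + 0.468 + 0.056 = 2.831
Σ x·lx·mx = 10.941; T = 10.941/2.831 = 3.86471…
r ≈ ln(R0)/T = ln(2.831)/3.86471… = 0.26926… → 0.269

0.269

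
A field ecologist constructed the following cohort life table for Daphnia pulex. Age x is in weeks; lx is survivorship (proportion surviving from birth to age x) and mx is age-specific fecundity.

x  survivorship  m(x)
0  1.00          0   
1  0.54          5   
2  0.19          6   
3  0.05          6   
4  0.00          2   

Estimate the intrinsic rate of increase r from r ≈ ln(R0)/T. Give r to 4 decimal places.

1.0003

R0 = Σ lx·mx = 0 + 2.7 + 1.14 + 0.3 + 0 = 4.14
Σ x·lx·mx = 5.88; T = 5.88/4.14 = 1.42029…
r ≈ ln(R0)/T = ln(4.14)/1.42029… = 1.000286… → 1.0003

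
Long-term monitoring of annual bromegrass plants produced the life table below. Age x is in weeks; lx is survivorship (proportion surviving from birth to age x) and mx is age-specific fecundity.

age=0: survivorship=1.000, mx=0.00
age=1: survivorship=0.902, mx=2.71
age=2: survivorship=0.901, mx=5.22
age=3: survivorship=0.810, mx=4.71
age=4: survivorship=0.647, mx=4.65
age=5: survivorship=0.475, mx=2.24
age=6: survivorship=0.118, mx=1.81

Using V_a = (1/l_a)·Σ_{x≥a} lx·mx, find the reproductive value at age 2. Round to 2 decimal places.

lx·mx for x ≥ 2: 4.70322, 3.8151, 3.00855, 1.064, 0.21358 → sum = 12.80445
V_2 = 12.80445 / l_2 = 12.80445 / 0.901 = 14.211376… → 14.21

14.21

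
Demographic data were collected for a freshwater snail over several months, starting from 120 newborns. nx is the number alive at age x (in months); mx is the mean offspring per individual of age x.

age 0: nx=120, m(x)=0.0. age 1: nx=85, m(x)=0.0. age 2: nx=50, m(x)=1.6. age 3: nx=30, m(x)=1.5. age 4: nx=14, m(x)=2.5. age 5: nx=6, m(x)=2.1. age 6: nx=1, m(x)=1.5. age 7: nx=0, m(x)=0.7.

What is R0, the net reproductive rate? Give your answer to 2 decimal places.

lx = nx/n0 = nx/120: 1, 0.70833…, 0.41667…, 0.25, 0.11667…, 0.05, 0.00833…, 0
lx·mx by age: 0, 0, 0.666667…, 0.375, 0.291667…, 0.105, 0.0125…, 0
R0 = Σ lx·mx = 1.450833… → 1.45

1.45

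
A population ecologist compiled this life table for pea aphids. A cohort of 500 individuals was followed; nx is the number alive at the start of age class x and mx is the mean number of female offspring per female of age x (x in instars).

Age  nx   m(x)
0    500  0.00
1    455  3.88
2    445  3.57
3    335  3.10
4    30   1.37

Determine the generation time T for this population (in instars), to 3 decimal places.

1.855

lx = nx/n0 = nx/500: 1, 0.91, 0.89, 0.67, 0.06
lx·mx: 0, 3.5308, 3.1773, 2.077, 0.0822 → R0 = 8.8673
x·lx·mx: 0, 3.5308, 6.3546, 6.231, 0.3288 → Σ = 16.4452
T = 16.4452 / 8.8673 = 1.854589… → 1.855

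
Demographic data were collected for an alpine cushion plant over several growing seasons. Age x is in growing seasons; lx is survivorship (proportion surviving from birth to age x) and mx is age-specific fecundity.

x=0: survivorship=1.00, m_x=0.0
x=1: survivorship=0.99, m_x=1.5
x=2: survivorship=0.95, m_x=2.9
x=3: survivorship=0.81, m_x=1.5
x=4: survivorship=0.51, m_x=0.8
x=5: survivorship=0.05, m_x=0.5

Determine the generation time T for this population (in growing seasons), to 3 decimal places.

2.105

lx·mx: 0, 1.485, 2.755, 1.215, 0.408, 0.025 → R0 = 5.888
x·lx·mx: 0, 1.485, 5.51, 3.645, 1.632, 0.125 → Σ = 12.397
T = 12.397 / 5.888 = 2.105469… → 2.105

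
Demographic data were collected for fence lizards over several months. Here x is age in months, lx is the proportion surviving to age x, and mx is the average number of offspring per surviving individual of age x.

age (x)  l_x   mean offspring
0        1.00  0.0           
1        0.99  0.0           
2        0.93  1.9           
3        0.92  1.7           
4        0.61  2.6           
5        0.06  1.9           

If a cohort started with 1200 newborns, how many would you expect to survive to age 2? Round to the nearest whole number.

1116

Expected survivors = N0 · l_2 = 1200 × 0.93 = 1116 → 1116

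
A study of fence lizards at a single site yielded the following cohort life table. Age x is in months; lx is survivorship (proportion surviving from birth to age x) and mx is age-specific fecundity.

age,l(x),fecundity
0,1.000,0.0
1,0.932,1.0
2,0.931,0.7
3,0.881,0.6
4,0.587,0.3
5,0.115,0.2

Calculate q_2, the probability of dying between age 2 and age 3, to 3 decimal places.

0.054

q_2 = (l_2 − l_3) / l_2 = (0.931 − 0.881) / 0.931
     = 0.05 / 0.931 = 0.053706… → 0.054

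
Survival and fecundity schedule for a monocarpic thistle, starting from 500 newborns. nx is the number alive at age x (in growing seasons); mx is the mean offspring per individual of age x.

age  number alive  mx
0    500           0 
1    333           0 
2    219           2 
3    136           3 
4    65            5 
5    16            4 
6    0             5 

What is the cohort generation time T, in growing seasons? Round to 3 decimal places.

lx = nx/n0 = nx/500: 1, 0.666, 0.438, 0.272, 0.13, 0.032, 0
lx·mx: 0, 0, 0.876, 0.816, 0.65, 0.128, 0 → R0 = 2.47
x·lx·mx: 0, 0, 1.752, 2.448, 2.6, 0.64, 0 → Σ = 7.44
T = 7.44 / 2.47 = 3.012146… → 3.012

3.012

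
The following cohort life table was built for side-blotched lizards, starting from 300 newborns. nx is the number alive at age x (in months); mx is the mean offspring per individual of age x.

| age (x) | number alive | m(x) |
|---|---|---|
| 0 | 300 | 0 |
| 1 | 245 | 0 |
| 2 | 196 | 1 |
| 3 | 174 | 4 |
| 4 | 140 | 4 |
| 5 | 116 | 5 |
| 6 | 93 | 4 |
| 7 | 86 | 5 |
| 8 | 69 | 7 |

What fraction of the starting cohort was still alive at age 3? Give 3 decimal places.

l_3 = n_3/n_0 = 174/300 = 0.58 → 0.580

0.580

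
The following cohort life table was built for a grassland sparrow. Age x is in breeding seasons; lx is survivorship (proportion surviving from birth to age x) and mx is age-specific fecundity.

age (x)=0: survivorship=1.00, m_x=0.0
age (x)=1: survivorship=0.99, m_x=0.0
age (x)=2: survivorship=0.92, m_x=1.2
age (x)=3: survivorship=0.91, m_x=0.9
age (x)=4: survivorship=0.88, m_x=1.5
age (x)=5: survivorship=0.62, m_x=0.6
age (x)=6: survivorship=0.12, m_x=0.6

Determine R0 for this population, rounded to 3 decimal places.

3.687

lx·mx by age: 0, 0, 1.104, 0.819, 1.32, 0.372, 0.072
R0 = Σ lx·mx = 3.687 → 3.687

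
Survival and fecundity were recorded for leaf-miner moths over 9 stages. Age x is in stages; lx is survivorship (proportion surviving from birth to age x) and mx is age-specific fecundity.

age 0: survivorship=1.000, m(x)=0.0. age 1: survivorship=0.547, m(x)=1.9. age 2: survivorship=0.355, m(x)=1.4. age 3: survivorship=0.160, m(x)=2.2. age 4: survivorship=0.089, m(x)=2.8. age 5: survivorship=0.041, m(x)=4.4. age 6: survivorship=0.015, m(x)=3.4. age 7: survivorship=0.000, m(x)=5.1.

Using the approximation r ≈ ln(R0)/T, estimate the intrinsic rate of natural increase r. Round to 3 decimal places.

0.386

R0 = Σ lx·mx = 0 + 1.0393 + 0.497 + 0.352 + 0.2492 + 0.1804 + 0.051 + 0 = 2.3689
Σ x·lx·mx = 5.2941; T = 5.2941/2.3689 = 2.23483…
r ≈ ln(R0)/T = ln(2.3689)/2.23483… = 0.3859… → 0.386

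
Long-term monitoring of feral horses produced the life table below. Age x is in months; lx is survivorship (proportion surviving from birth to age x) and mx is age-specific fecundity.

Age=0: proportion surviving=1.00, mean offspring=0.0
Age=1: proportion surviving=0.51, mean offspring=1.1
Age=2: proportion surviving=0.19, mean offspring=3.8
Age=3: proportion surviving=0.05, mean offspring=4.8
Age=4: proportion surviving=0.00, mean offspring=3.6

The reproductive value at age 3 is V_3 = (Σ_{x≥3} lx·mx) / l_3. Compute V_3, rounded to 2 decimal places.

lx·mx for x ≥ 3: 0.24, 0 → sum = 0.24
V_3 = 0.24 / l_3 = 0.24 / 0.05 = 4.8 → 4.80

4.80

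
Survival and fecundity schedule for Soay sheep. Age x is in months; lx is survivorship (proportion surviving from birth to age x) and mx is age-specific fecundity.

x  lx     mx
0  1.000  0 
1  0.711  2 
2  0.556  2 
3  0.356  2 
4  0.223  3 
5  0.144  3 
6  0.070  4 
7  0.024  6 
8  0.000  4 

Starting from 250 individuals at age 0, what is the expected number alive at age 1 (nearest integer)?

178

Expected survivors = N0 · l_1 = 250 × 0.711 = 177.75 → 178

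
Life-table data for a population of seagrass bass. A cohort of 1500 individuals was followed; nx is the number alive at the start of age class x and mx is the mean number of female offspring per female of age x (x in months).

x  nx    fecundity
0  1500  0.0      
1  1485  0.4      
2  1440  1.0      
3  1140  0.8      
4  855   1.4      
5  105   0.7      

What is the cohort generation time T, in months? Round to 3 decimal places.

2.695

lx = nx/n0 = nx/1500: 1, 0.99, 0.96, 0.76, 0.57, 0.07
lx·mx: 0, 0.396, 0.96, 0.608, 0.798, 0.049 → R0 = 2.811
x·lx·mx: 0, 0.396, 1.92, 1.824, 3.192, 0.245 → Σ = 7.577
T = 7.577 / 2.811 = 2.695482… → 2.695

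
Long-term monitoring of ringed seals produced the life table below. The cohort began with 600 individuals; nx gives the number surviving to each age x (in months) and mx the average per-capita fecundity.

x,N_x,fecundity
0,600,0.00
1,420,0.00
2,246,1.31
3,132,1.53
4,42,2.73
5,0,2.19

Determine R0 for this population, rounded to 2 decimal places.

lx = nx/n0 = nx/600: 1, 0.7, 0.41, 0.22, 0.07, 0
lx·mx by age: 0, 0, 0.5371, 0.3366, 0.1911, 0
R0 = Σ lx·mx = 1.0648 → 1.06

1.06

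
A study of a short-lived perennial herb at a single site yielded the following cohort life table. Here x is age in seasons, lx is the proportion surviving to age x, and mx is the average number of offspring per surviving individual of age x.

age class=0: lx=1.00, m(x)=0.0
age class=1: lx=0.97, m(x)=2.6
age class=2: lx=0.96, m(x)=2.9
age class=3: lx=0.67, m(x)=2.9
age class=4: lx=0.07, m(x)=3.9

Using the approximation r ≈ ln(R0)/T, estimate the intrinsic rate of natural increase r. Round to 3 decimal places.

1.011

R0 = Σ lx·mx = 0 + 2.522 + 2.784 + 1.943 + 0.273 = 7.522
Σ x·lx·mx = 15.011; T = 15.011/7.522 = 1.99561…
r ≈ ln(R0)/T = ln(7.522)/1.99561… = 1.01113… → 1.011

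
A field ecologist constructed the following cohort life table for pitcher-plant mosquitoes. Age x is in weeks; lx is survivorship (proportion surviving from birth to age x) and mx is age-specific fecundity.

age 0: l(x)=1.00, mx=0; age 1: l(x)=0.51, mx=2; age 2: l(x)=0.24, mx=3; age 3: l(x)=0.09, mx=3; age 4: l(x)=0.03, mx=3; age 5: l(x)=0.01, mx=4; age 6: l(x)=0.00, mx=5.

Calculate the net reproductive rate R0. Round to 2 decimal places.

2.14

lx·mx by age: 0, 1.02, 0.72, 0.27, 0.09, 0.04, 0
R0 = Σ lx·mx = 2.14 → 2.14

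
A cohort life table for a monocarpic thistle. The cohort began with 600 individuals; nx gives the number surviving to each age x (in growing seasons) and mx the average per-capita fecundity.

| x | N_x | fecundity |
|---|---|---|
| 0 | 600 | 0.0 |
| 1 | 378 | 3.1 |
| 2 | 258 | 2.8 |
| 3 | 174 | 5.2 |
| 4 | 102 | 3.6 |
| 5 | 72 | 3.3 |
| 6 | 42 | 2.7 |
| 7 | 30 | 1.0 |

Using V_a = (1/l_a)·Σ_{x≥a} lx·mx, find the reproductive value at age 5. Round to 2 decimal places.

5.29

lx = nx/n0 = nx/600: 1, 0.63, 0.43, 0.29, 0.17, 0.12, 0.07, 0.05
lx·mx for x ≥ 5: 0.396, 0.189, 0.05 → sum = 0.635
V_5 = 0.635 / l_5 = 0.635 / 0.12 = 5.291667… → 5.29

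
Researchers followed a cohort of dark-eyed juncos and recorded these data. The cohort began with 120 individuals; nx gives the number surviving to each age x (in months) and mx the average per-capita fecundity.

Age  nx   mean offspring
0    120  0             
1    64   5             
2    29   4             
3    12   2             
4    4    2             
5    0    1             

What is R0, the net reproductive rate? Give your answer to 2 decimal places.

3.90

lx = nx/n0 = nx/120: 1, 0.53333…, 0.24167…, 0.1, 0.03333…, 0
lx·mx by age: 0, 2.666667…, 0.966667…, 0.2, 0.066667…, 0
R0 = Σ lx·mx = 3.9… → 3.90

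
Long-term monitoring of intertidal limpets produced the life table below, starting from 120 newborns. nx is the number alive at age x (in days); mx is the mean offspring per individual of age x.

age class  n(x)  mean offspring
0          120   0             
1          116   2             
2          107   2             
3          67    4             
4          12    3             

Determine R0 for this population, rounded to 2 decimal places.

lx = nx/n0 = nx/120: 1, 0.96667…, 0.89167…, 0.55833…, 0.1
lx·mx by age: 0, 1.933333…, 1.783333…, 2.233333…, 0.3
R0 = Σ lx·mx = 6.25… → 6.25

6.25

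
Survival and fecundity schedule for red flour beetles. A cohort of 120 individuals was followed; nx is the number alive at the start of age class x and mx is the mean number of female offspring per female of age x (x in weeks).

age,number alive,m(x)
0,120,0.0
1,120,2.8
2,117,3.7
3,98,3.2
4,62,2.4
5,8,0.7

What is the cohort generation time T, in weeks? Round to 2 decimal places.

lx = nx/n0 = nx/120: 1, 1, 0.975, 0.81667…, 0.51667…, 0.06667…
lx·mx: 0, 2.8, 3.6075, 2.613333…, 1.24…, 0.046667… → R0 = 10.3075…
x·lx·mx: 0, 2.8, 7.215, 7.84…, 4.96…, 0.233333… → Σ = 23.048333…
T = 23.048333… / 10.3075… = 2.236074… → 2.24

2.24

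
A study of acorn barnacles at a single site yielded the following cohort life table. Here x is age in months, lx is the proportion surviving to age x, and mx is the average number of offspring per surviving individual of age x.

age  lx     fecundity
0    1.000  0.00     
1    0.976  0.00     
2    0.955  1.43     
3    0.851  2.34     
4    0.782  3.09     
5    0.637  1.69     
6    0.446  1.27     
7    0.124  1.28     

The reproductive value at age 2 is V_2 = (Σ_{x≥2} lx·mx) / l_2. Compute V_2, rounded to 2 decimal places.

lx·mx for x ≥ 2: 1.36565, 1.99134, 2.41638, 1.07653, 0.56642, 0.15872 → sum = 7.57504
V_2 = 7.57504 / l_2 = 7.57504 / 0.955 = 7.931979… → 7.93

7.93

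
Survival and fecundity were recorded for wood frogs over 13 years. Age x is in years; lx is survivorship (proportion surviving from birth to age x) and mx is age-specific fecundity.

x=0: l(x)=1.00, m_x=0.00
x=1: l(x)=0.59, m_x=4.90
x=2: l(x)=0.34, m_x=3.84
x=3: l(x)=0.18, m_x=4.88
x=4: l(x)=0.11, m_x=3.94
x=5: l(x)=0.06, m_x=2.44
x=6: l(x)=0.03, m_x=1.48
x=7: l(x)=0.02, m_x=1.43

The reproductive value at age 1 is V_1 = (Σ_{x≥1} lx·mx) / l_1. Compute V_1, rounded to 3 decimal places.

lx·mx for x ≥ 1: 2.891, 1.3056, 0.8784, 0.4334, 0.1464, 0.0444, 0.0286 → sum = 5.7278
V_1 = 5.7278 / l_1 = 5.7278 / 0.59 = 9.708136… → 9.708

9.708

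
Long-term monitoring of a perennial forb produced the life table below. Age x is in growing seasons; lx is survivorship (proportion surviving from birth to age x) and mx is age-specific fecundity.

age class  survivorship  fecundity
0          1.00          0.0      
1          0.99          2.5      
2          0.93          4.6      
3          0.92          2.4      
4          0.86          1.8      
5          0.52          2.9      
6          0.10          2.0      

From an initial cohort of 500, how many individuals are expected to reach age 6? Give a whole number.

Expected survivors = N0 · l_6 = 500 × 0.10 = 50 → 50

50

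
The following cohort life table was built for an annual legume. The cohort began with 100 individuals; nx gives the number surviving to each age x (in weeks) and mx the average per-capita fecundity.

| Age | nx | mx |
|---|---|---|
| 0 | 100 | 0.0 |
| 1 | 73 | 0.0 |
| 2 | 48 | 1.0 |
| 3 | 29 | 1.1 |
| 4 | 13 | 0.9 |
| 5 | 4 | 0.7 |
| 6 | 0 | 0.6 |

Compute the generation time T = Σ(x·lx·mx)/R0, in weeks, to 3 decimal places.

2.675

lx = nx/n0 = nx/100: 1, 0.73, 0.48, 0.29, 0.13, 0.04, 0
lx·mx: 0, 0, 0.48, 0.319, 0.117, 0.028, 0 → R0 = 0.944
x·lx·mx: 0, 0, 0.96, 0.957, 0.468, 0.14, 0 → Σ = 2.525
T = 2.525 / 0.944 = 2.674788… → 2.675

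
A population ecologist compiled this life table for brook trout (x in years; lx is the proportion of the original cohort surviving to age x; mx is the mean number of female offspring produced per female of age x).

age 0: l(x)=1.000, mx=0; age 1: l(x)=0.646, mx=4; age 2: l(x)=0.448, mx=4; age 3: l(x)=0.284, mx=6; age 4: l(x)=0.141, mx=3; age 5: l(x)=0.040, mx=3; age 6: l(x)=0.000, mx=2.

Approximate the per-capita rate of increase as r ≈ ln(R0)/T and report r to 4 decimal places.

0.9226

R0 = Σ lx·mx = 0 + 2.584 + 1.792 + 1.704 + 0.423 + 0.12 + 0 = 6.623
Σ x·lx·mx = 13.572; T = 13.572/6.623 = 2.04922…
r ≈ ln(R0)/T = ln(6.623)/2.04922… = 0.922569… → 0.9226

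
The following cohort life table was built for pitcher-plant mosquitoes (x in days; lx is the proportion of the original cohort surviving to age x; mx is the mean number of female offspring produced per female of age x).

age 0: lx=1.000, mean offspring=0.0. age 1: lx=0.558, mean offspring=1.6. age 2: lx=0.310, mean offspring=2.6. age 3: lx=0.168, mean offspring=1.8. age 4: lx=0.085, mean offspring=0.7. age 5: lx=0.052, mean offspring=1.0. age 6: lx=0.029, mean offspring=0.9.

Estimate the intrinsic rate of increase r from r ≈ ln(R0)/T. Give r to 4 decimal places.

R0 = Σ lx·mx = 0 + 0.8928 + 0.806 + 0.3024 + 0.0595 + 0.052 + 0.0261 = 2.1388
Σ x·lx·mx = 4.0666; T = 4.0666/2.1388 = 1.90135…
r ≈ ln(R0)/T = ln(2.1388)/1.90135… = 0.399846… → 0.3998

0.3998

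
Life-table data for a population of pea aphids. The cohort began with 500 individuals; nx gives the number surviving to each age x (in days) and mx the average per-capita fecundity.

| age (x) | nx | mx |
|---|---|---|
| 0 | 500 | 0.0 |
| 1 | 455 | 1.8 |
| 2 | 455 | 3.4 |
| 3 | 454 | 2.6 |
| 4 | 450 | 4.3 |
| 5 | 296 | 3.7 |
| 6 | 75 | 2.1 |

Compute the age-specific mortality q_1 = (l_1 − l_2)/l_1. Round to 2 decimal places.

0.00

lx = nx/n0 = nx/500: 1, 0.91, 0.91, 0.908, 0.9, 0.592, 0.15
q_1 = (l_1 − l_2) / l_1 = (0.91 − 0.91) / 0.91
     = 0 / 0.91 = 0 → 0.00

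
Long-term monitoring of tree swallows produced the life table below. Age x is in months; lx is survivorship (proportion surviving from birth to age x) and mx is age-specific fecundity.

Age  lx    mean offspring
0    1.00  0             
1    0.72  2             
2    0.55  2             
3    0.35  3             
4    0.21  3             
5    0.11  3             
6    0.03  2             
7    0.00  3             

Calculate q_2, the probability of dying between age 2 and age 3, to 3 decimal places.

0.364

q_2 = (l_2 − l_3) / l_2 = (0.55 − 0.35) / 0.55
     = 0.2 / 0.55 = 0.363636… → 0.364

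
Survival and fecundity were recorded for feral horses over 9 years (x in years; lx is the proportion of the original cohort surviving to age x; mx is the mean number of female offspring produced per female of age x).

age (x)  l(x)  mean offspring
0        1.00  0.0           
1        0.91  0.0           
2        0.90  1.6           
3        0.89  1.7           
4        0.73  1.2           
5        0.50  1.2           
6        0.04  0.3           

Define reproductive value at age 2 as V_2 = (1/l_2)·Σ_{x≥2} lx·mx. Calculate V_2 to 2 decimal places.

4.93

lx·mx for x ≥ 2: 1.44, 1.513, 0.876, 0.6, 0.012 → sum = 4.441
V_2 = 4.441 / l_2 = 4.441 / 0.9 = 4.934444… → 4.93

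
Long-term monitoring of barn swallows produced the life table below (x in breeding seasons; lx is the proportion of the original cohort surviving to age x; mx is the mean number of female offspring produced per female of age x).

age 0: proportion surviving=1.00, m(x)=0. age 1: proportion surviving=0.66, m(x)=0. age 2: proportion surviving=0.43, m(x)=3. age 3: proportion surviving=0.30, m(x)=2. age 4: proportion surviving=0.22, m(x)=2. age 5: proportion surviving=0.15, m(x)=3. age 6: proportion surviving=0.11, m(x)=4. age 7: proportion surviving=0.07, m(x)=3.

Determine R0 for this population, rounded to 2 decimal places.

3.43

lx·mx by age: 0, 0, 1.29, 0.6, 0.44, 0.45, 0.44, 0.21
R0 = Σ lx·mx = 3.43 → 3.43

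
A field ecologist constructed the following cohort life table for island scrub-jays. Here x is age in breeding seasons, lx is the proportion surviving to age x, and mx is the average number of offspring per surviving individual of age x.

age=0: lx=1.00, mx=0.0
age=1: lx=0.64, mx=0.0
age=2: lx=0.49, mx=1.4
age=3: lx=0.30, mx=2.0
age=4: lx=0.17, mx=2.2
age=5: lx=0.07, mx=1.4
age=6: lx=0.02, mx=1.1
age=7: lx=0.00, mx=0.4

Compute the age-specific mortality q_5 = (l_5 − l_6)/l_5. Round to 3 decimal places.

q_5 = (l_5 − l_6) / l_5 = (0.07 − 0.02) / 0.07
     = 0.05 / 0.07 = 0.714286… → 0.714

0.714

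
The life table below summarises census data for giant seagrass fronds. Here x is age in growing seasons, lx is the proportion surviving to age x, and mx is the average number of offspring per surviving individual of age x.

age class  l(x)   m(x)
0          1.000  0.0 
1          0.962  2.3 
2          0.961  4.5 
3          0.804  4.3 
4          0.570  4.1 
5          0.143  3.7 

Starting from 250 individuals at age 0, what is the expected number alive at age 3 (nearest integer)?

Expected survivors = N0 · l_3 = 250 × 0.804 = 201 → 201

201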